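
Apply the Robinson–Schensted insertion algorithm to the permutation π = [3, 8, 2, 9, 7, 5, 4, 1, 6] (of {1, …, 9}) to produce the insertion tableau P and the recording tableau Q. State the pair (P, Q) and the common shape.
P = [1, 4, 6] / [2, 5, 9] / [3] / [7] / [8];  Q = [1, 2, 4] / [3, 5, 9] / [6] / [7] / [8];  common shape = (3, 3, 1, 1, 1)

Row-insert the values π_1, π_2, … into P one at a time, bumping the leftmost entry strictly greater than the inserted value down to the next row. The recording tableau Q records, in position (i, j), the step at which that cell was added to P.
  Insert 3 (step 1): P = [3];  Q = [1]
  Insert 8 (step 2): P = [3, 8];  Q = [1, 2]
  Insert 2 (step 3): P = [2, 8] / [3];  Q = [1, 2] / [3]
  Insert 9 (step 4): P = [2, 8, 9] / [3];  Q = [1, 2, 4] / [3]
  Insert 7 (step 5): P = [2, 7, 9] / [3, 8];  Q = [1, 2, 4] / [3, 5]
  Insert 5 (step 6): P = [2, 5, 9] / [3, 7] / [8];  Q = [1, 2, 4] / [3, 5] / [6]
  Insert 4 (step 7): P = [2, 4, 9] / [3, 5] / [7] / [8];  Q = [1, 2, 4] / [3, 5] / [6] / [7]
  Insert 1 (step 8): P = [1, 4, 9] / [2, 5] / [3] / [7] / [8];  Q = [1, 2, 4] / [3, 5] / [6] / [7] / [8]
  Insert 6 (step 9): P = [1, 4, 6] / [2, 5, 9] / [3] / [7] / [8];  Q = [1, 2, 4] / [3, 5, 9] / [6] / [7] / [8]
Final shape: (3, 3, 1, 1, 1).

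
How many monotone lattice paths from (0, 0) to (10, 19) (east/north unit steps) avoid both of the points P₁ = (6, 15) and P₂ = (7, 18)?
Number of paths = 15176954

Inclusion–exclusion. Total paths: C(29, 10) = 20030010. Through P₁: C(21, 6)·C(8, 4) = 3798480. Through P₂: C(25, 7)·C(4, 3) = 1922800. Since P₁ is strictly southwest of P₂, a monotone path through both must visit P₁ then P₂; paths through both = C(21, 6)·C(4, 1)·C(4, 3) = 868224. Avoid both = 20030010 − 3798480 − 1922800 + 868224 = 15176954.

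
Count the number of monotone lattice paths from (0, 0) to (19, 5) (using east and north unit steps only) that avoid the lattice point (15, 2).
Number of paths = 37744

Total paths from (0, 0) to (19, 5): C(24, 19) = 42504. Paths through (15, 2): (paths (0, 0) → (15, 2)) × (paths (15, 2) → (19, 5)) = C(17, 15) · C(7, 4) = 136 · 35 = 4760. Avoidance count = 42504 − 4760 = 37744.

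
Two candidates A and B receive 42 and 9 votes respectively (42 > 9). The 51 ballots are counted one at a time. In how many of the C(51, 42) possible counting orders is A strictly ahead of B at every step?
Strict-lead orderings = 1968555050

Total orderings of the 51 votes with 42 for A: C(51, 42) = 3042312350. By the Bertrand ballot formula (Cycle Lemma / reflection principle), the number of orderings in which A is strictly ahead of B throughout is (p − q)/(p + q) · C(p + q, p) = (42 − 9)/(42 + 9) · 3042312350 = 1968555050.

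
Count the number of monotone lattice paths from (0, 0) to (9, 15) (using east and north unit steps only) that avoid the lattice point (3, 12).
Number of paths = 1269284

Total paths from (0, 0) to (9, 15): C(24, 9) = 1307504. Paths through (3, 12): (paths (0, 0) → (3, 12)) × (paths (3, 12) → (9, 15)) = C(15, 3) · C(9, 6) = 455 · 84 = 38220. Avoidance count = 1307504 − 38220 = 1269284.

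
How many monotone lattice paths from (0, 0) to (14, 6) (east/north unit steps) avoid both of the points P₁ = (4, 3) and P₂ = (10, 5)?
Number of paths = 18635

Inclusion–exclusion. Total paths: C(20, 14) = 38760. Through P₁: C(7, 4)·C(13, 10) = 10010. Through P₂: C(15, 10)·C(5, 4) = 15015. Since P₁ is strictly southwest of P₂, a monotone path through both must visit P₁ then P₂; paths through both = C(7, 4)·C(8, 6)·C(5, 4) = 4900. Avoid both = 38760 − 10010 − 15015 + 4900 = 18635.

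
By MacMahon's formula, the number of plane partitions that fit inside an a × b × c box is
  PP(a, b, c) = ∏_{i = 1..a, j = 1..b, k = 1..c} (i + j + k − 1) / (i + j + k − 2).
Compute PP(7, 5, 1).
PP(7, 5, 1) = 792

Evaluate the triple product over i = 1..7, j = 1..5, k = 1..1. The factors are (2/1) · (3/2) · (4/3) · (5/4) · (6/5) · (3/2) · (4/3) · (5/4) · … (35 factors total). The numerators and denominators telescope so the product is an integer; carrying out the multiplication exactly gives PP(7, 5, 1) = 792.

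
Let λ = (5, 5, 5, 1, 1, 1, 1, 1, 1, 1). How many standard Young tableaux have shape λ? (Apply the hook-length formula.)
# SYT of shape (5, 5, 5, 1, 1, 1, 1, 1, 1, 1) = 98489160

Hook-length formula: f^λ = n! / Π hook(c), product over all cells c of the Young diagram. For λ = (5, 5, 5, 1, 1, 1, 1, 1, 1, 1), n = 22 boxes. Hook lengths by row (left-to-right, top-to-bottom): [14, 6, 5, 4, 3]; [13, 5, 4, 3, 2]; [12, 4, 3, 2, 1]; [7]; [6]; [5]; [4]; [3]; [2]; [1]. Product of hooks = 11412430848000. So f^λ = 22! / 11412430848000 = 1124000727777607680000 / 11412430848000 = 98489160.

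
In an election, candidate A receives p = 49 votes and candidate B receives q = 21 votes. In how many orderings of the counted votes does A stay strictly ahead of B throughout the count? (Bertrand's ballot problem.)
Strict-lead orderings = 154175813012055120

Total orderings of the 70 votes with 49 for A: C(70, 49) = 385439532530137800. By the Bertrand ballot formula (Cycle Lemma / reflection principle), the number of orderings in which A is strictly ahead of B throughout is (p − q)/(p + q) · C(p + q, p) = (49 − 21)/(49 + 21) · 385439532530137800 = 154175813012055120.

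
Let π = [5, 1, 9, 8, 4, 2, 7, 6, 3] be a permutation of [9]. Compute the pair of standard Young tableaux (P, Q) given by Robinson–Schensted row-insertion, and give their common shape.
P = [1, 2, 3] / [4, 6] / [5, 7] / [8] / [9];  Q = [1, 3, 7] / [2, 4] / [5, 8] / [6] / [9];  common shape = (3, 2, 2, 1, 1)

Row-insert the values π_1, π_2, … into P one at a time, bumping the leftmost entry strictly greater than the inserted value down to the next row. The recording tableau Q records, in position (i, j), the step at which that cell was added to P.
  Insert 5 (step 1): P = [5];  Q = [1]
  Insert 1 (step 2): P = [1] / [5];  Q = [1] / [2]
  Insert 9 (step 3): P = [1, 9] / [5];  Q = [1, 3] / [2]
  Insert 8 (step 4): P = [1, 8] / [5, 9];  Q = [1, 3] / [2, 4]
  Insert 4 (step 5): P = [1, 4] / [5, 8] / [9];  Q = [1, 3] / [2, 4] / [5]
  Insert 2 (step 6): P = [1, 2] / [4, 8] / [5] / [9];  Q = [1, 3] / [2, 4] / [5] / [6]
  Insert 7 (step 7): P = [1, 2, 7] / [4, 8] / [5] / [9];  Q = [1, 3, 7] / [2, 4] / [5] / [6]
  Insert 6 (step 8): P = [1, 2, 6] / [4, 7] / [5, 8] / [9];  Q = [1, 3, 7] / [2, 4] / [5, 8] / [6]
  Insert 3 (step 9): P = [1, 2, 3] / [4, 6] / [5, 7] / [8] / [9];  Q = [1, 3, 7] / [2, 4] / [5, 8] / [6] / [9]
Final shape: (3, 2, 2, 1, 1).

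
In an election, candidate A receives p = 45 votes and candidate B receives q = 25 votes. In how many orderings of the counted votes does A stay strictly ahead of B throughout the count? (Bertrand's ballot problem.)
Strict-lead orderings = 1844503362944223072

Total orderings of the 70 votes with 45 for A: C(70, 45) = 6455761770304780752. By the Bertrand ballot formula (Cycle Lemma / reflection principle), the number of orderings in which A is strictly ahead of B throughout is (p − q)/(p + q) · C(p + q, p) = (45 − 25)/(45 + 25) · 6455761770304780752 = 1844503362944223072.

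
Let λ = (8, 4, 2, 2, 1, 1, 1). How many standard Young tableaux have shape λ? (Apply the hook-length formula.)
# SYT of shape (8, 4, 2, 2, 1, 1, 1) = 26604864

Hook-length formula: f^λ = n! / Π hook(c), product over all cells c of the Young diagram. For λ = (8, 4, 2, 2, 1, 1, 1), n = 19 boxes. Hook lengths by row (left-to-right, top-to-bottom): [14, 10, 7, 6, 4, 3, 2, 1]; [9, 5, 2, 1]; [6, 2]; [5, 1]; [3]; [2]; [1]. Product of hooks = 4572288000. So f^λ = 19! / 4572288000 = 121645100408832000 / 4572288000 = 26604864.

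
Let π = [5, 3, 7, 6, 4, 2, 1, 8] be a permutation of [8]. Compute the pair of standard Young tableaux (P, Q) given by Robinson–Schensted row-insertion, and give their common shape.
P = [1, 4, 8] / [2, 6] / [3] / [5] / [7];  Q = [1, 3, 8] / [2, 4] / [5] / [6] / [7];  common shape = (3, 2, 1, 1, 1)

Row-insert the values π_1, π_2, … into P one at a time, bumping the leftmost entry strictly greater than the inserted value down to the next row. The recording tableau Q records, in position (i, j), the step at which that cell was added to P.
  Insert 5 (step 1): P = [5];  Q = [1]
  Insert 3 (step 2): P = [3] / [5];  Q = [1] / [2]
  Insert 7 (step 3): P = [3, 7] / [5];  Q = [1, 3] / [2]
  Insert 6 (step 4): P = [3, 6] / [5, 7];  Q = [1, 3] / [2, 4]
  Insert 4 (step 5): P = [3, 4] / [5, 6] / [7];  Q = [1, 3] / [2, 4] / [5]
  Insert 2 (step 6): P = [2, 4] / [3, 6] / [5] / [7];  Q = [1, 3] / [2, 4] / [5] / [6]
  Insert 1 (step 7): P = [1, 4] / [2, 6] / [3] / [5] / [7];  Q = [1, 3] / [2, 4] / [5] / [6] / [7]
  Insert 8 (step 8): P = [1, 4, 8] / [2, 6] / [3] / [5] / [7];  Q = [1, 3, 8] / [2, 4] / [5] / [6] / [7]
Final shape: (3, 2, 1, 1, 1).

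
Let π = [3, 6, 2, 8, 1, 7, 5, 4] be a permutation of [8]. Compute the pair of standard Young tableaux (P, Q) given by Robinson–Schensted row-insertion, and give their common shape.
P = [1, 4, 7] / [2, 5] / [3, 6] / [8];  Q = [1, 2, 4] / [3, 6] / [5, 7] / [8];  common shape = (3, 2, 2, 1)

Row-insert the values π_1, π_2, … into P one at a time, bumping the leftmost entry strictly greater than the inserted value down to the next row. The recording tableau Q records, in position (i, j), the step at which that cell was added to P.
  Insert 3 (step 1): P = [3];  Q = [1]
  Insert 6 (step 2): P = [3, 6];  Q = [1, 2]
  Insert 2 (step 3): P = [2, 6] / [3];  Q = [1, 2] / [3]
  Insert 8 (step 4): P = [2, 6, 8] / [3];  Q = [1, 2, 4] / [3]
  Insert 1 (step 5): P = [1, 6, 8] / [2] / [3];  Q = [1, 2, 4] / [3] / [5]
  Insert 7 (step 6): P = [1, 6, 7] / [2, 8] / [3];  Q = [1, 2, 4] / [3, 6] / [5]
  Insert 5 (step 7): P = [1, 5, 7] / [2, 6] / [3, 8];  Q = [1, 2, 4] / [3, 6] / [5, 7]
  Insert 4 (step 8): P = [1, 4, 7] / [2, 5] / [3, 6] / [8];  Q = [1, 2, 4] / [3, 6] / [5, 7] / [8]
Final shape: (3, 2, 2, 1).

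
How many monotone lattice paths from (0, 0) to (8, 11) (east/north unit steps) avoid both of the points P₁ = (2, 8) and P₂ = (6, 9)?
Number of paths = 43122

Inclusion–exclusion. Total paths: C(19, 8) = 75582. Through P₁: C(10, 2)·C(9, 6) = 3780. Through P₂: C(15, 6)·C(4, 2) = 30030. Since P₁ is strictly southwest of P₂, a monotone path through both must visit P₁ then P₂; paths through both = C(10, 2)·C(5, 4)·C(4, 2) = 1350. Avoid both = 75582 − 3780 − 30030 + 1350 = 43122.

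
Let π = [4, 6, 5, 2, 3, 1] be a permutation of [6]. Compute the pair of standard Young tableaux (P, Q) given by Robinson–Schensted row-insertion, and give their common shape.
P = [1, 3] / [2, 5] / [4] / [6];  Q = [1, 2] / [3, 5] / [4] / [6];  common shape = (2, 2, 1, 1)

Row-insert the values π_1, π_2, … into P one at a time, bumping the leftmost entry strictly greater than the inserted value down to the next row. The recording tableau Q records, in position (i, j), the step at which that cell was added to P.
  Insert 4 (step 1): P = [4];  Q = [1]
  Insert 6 (step 2): P = [4, 6];  Q = [1, 2]
  Insert 5 (step 3): P = [4, 5] / [6];  Q = [1, 2] / [3]
  Insert 2 (step 4): P = [2, 5] / [4] / [6];  Q = [1, 2] / [3] / [4]
  Insert 3 (step 5): P = [2, 3] / [4, 5] / [6];  Q = [1, 2] / [3, 5] / [4]
  Insert 1 (step 6): P = [1, 3] / [2, 5] / [4] / [6];  Q = [1, 2] / [3, 5] / [4] / [6]
Final shape: (2, 2, 1, 1).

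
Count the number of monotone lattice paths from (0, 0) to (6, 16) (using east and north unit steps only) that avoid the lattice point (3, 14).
Number of paths = 67813

Total paths from (0, 0) to (6, 16): C(22, 6) = 74613. Paths through (3, 14): (paths (0, 0) → (3, 14)) × (paths (3, 14) → (6, 16)) = C(17, 3) · C(5, 3) = 680 · 10 = 6800. Avoidance count = 74613 − 6800 = 67813.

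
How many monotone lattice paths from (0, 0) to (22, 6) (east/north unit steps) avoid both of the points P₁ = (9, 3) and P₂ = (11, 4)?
Number of paths = 198550

Inclusion–exclusion. Total paths: C(28, 22) = 376740. Through P₁: C(12, 9)·C(16, 13) = 123200. Through P₂: C(15, 11)·C(13, 11) = 106470. Since P₁ is strictly southwest of P₂, a monotone path through both must visit P₁ then P₂; paths through both = C(12, 9)·C(3, 2)·C(13, 11) = 51480. Avoid both = 376740 − 123200 − 106470 + 51480 = 198550.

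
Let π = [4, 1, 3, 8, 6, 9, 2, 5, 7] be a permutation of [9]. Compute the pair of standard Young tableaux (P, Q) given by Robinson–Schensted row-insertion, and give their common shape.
P = [1, 2, 5, 7] / [3, 6, 9] / [4, 8];  Q = [1, 3, 4, 6] / [2, 5, 9] / [7, 8];  common shape = (4, 3, 2)

Row-insert the values π_1, π_2, … into P one at a time, bumping the leftmost entry strictly greater than the inserted value down to the next row. The recording tableau Q records, in position (i, j), the step at which that cell was added to P.
  Insert 4 (step 1): P = [4];  Q = [1]
  Insert 1 (step 2): P = [1] / [4];  Q = [1] / [2]
  Insert 3 (step 3): P = [1, 3] / [4];  Q = [1, 3] / [2]
  Insert 8 (step 4): P = [1, 3, 8] / [4];  Q = [1, 3, 4] / [2]
  Insert 6 (step 5): P = [1, 3, 6] / [4, 8];  Q = [1, 3, 4] / [2, 5]
  Insert 9 (step 6): P = [1, 3, 6, 9] / [4, 8];  Q = [1, 3, 4, 6] / [2, 5]
  Insert 2 (step 7): P = [1, 2, 6, 9] / [3, 8] / [4];  Q = [1, 3, 4, 6] / [2, 5] / [7]
  Insert 5 (step 8): P = [1, 2, 5, 9] / [3, 6] / [4, 8];  Q = [1, 3, 4, 6] / [2, 5] / [7, 8]
  Insert 7 (step 9): P = [1, 2, 5, 7] / [3, 6, 9] / [4, 8];  Q = [1, 3, 4, 6] / [2, 5, 9] / [7, 8]
Final shape: (4, 3, 2).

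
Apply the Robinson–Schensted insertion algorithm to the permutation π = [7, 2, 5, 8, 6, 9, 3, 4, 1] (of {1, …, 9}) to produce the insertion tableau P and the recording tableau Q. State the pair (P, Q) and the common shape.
P = [1, 3, 4, 9] / [2, 6] / [5, 8] / [7];  Q = [1, 3, 4, 6] / [2, 5] / [7, 8] / [9];  common shape = (4, 2, 2, 1)

Row-insert the values π_1, π_2, … into P one at a time, bumping the leftmost entry strictly greater than the inserted value down to the next row. The recording tableau Q records, in position (i, j), the step at which that cell was added to P.
  Insert 7 (step 1): P = [7];  Q = [1]
  Insert 2 (step 2): P = [2] / [7];  Q = [1] / [2]
  Insert 5 (step 3): P = [2, 5] / [7];  Q = [1, 3] / [2]
  Insert 8 (step 4): P = [2, 5, 8] / [7];  Q = [1, 3, 4] / [2]
  Insert 6 (step 5): P = [2, 5, 6] / [7, 8];  Q = [1, 3, 4] / [2, 5]
  Insert 9 (step 6): P = [2, 5, 6, 9] / [7, 8];  Q = [1, 3, 4, 6] / [2, 5]
  Insert 3 (step 7): P = [2, 3, 6, 9] / [5, 8] / [7];  Q = [1, 3, 4, 6] / [2, 5] / [7]
  Insert 4 (step 8): P = [2, 3, 4, 9] / [5, 6] / [7, 8];  Q = [1, 3, 4, 6] / [2, 5] / [7, 8]
  Insert 1 (step 9): P = [1, 3, 4, 9] / [2, 6] / [5, 8] / [7];  Q = [1, 3, 4, 6] / [2, 5] / [7, 8] / [9]
Final shape: (4, 2, 2, 1).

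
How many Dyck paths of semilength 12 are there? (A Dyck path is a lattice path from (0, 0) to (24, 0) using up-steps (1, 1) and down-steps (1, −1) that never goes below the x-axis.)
C_12 = 208012

These Dyck paths are counted by the Catalan number C_n = (1/(n + 1)) · C(2n, n). For n = 12: C_12 = (1/13) · C(24, 12) = 2704156/13 = 208012.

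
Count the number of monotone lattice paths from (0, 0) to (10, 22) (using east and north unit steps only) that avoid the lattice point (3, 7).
Number of paths = 44046960

Total paths from (0, 0) to (10, 22): C(32, 10) = 64512240. Paths through (3, 7): (paths (0, 0) → (3, 7)) × (paths (3, 7) → (10, 22)) = C(10, 3) · C(22, 7) = 120 · 170544 = 20465280. Avoidance count = 64512240 − 20465280 = 44046960.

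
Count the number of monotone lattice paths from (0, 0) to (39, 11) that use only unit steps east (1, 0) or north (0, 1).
Number of paths = 37353738800

A monotone lattice path from (0, 0) to (39, 11) consists of 39 east steps and 11 north steps in some order, so it is determined by which 39 of the 50 steps are east. The count is C(50, 39) = 37353738800.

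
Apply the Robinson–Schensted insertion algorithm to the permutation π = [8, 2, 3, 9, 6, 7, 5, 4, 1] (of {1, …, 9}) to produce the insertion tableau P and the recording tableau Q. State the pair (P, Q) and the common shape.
P = [1, 3, 4, 7] / [2, 9] / [5] / [6] / [8];  Q = [1, 3, 4, 6] / [2, 5] / [7] / [8] / [9];  common shape = (4, 2, 1, 1, 1)

Row-insert the values π_1, π_2, … into P one at a time, bumping the leftmost entry strictly greater than the inserted value down to the next row. The recording tableau Q records, in position (i, j), the step at which that cell was added to P.
  Insert 8 (step 1): P = [8];  Q = [1]
  Insert 2 (step 2): P = [2] / [8];  Q = [1] / [2]
  Insert 3 (step 3): P = [2, 3] / [8];  Q = [1, 3] / [2]
  Insert 9 (step 4): P = [2, 3, 9] / [8];  Q = [1, 3, 4] / [2]
  Insert 6 (step 5): P = [2, 3, 6] / [8, 9];  Q = [1, 3, 4] / [2, 5]
  Insert 7 (step 6): P = [2, 3, 6, 7] / [8, 9];  Q = [1, 3, 4, 6] / [2, 5]
  Insert 5 (step 7): P = [2, 3, 5, 7] / [6, 9] / [8];  Q = [1, 3, 4, 6] / [2, 5] / [7]
  Insert 4 (step 8): P = [2, 3, 4, 7] / [5, 9] / [6] / [8];  Q = [1, 3, 4, 6] / [2, 5] / [7] / [8]
  Insert 1 (step 9): P = [1, 3, 4, 7] / [2, 9] / [5] / [6] / [8];  Q = [1, 3, 4, 6] / [2, 5] / [7] / [8] / [9]
Final shape: (4, 2, 1, 1, 1).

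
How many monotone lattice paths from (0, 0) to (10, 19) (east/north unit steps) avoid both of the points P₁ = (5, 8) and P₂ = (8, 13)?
Number of paths = 10728690

Inclusion–exclusion. Total paths: C(29, 10) = 20030010. Through P₁: C(13, 5)·C(16, 5) = 5621616. Through P₂: C(21, 8)·C(8, 2) = 5697720. Since P₁ is strictly southwest of P₂, a monotone path through both must visit P₁ then P₂; paths through both = C(13, 5)·C(8, 3)·C(8, 2) = 2018016. Avoid both = 20030010 − 5621616 − 5697720 + 2018016 = 10728690.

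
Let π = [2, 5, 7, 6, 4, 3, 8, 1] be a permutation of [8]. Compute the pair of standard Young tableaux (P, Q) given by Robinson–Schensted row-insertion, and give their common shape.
P = [1, 3, 6, 8] / [2] / [4] / [5] / [7];  Q = [1, 2, 3, 7] / [4] / [5] / [6] / [8];  common shape = (4, 1, 1, 1, 1)

Row-insert the values π_1, π_2, … into P one at a time, bumping the leftmost entry strictly greater than the inserted value down to the next row. The recording tableau Q records, in position (i, j), the step at which that cell was added to P.
  Insert 2 (step 1): P = [2];  Q = [1]
  Insert 5 (step 2): P = [2, 5];  Q = [1, 2]
  Insert 7 (step 3): P = [2, 5, 7];  Q = [1, 2, 3]
  Insert 6 (step 4): P = [2, 5, 6] / [7];  Q = [1, 2, 3] / [4]
  Insert 4 (step 5): P = [2, 4, 6] / [5] / [7];  Q = [1, 2, 3] / [4] / [5]
  Insert 3 (step 6): P = [2, 3, 6] / [4] / [5] / [7];  Q = [1, 2, 3] / [4] / [5] / [6]
  Insert 8 (step 7): P = [2, 3, 6, 8] / [4] / [5] / [7];  Q = [1, 2, 3, 7] / [4] / [5] / [6]
  Insert 1 (step 8): P = [1, 3, 6, 8] / [2] / [4] / [5] / [7];  Q = [1, 2, 3, 7] / [4] / [5] / [6] / [8]
Final shape: (4, 1, 1, 1, 1).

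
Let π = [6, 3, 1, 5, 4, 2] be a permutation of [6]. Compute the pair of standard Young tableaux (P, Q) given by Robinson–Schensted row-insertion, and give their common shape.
P = [1, 2] / [3, 4] / [5] / [6];  Q = [1, 4] / [2, 5] / [3] / [6];  common shape = (2, 2, 1, 1)

Row-insert the values π_1, π_2, … into P one at a time, bumping the leftmost entry strictly greater than the inserted value down to the next row. The recording tableau Q records, in position (i, j), the step at which that cell was added to P.
  Insert 6 (step 1): P = [6];  Q = [1]
  Insert 3 (step 2): P = [3] / [6];  Q = [1] / [2]
  Insert 1 (step 3): P = [1] / [3] / [6];  Q = [1] / [2] / [3]
  Insert 5 (step 4): P = [1, 5] / [3] / [6];  Q = [1, 4] / [2] / [3]
  Insert 4 (step 5): P = [1, 4] / [3, 5] / [6];  Q = [1, 4] / [2, 5] / [3]
  Insert 2 (step 6): P = [1, 2] / [3, 4] / [5] / [6];  Q = [1, 4] / [2, 5] / [3] / [6]
Final shape: (2, 2, 1, 1).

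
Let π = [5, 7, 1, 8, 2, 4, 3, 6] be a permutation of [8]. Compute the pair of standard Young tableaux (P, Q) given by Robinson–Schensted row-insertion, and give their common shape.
P = [1, 2, 3, 6] / [4, 7, 8] / [5];  Q = [1, 2, 4, 8] / [3, 5, 6] / [7];  common shape = (4, 3, 1)

Row-insert the values π_1, π_2, … into P one at a time, bumping the leftmost entry strictly greater than the inserted value down to the next row. The recording tableau Q records, in position (i, j), the step at which that cell was added to P.
  Insert 5 (step 1): P = [5];  Q = [1]
  Insert 7 (step 2): P = [5, 7];  Q = [1, 2]
  Insert 1 (step 3): P = [1, 7] / [5];  Q = [1, 2] / [3]
  Insert 8 (step 4): P = [1, 7, 8] / [5];  Q = [1, 2, 4] / [3]
  Insert 2 (step 5): P = [1, 2, 8] / [5, 7];  Q = [1, 2, 4] / [3, 5]
  Insert 4 (step 6): P = [1, 2, 4] / [5, 7, 8];  Q = [1, 2, 4] / [3, 5, 6]
  Insert 3 (step 7): P = [1, 2, 3] / [4, 7, 8] / [5];  Q = [1, 2, 4] / [3, 5, 6] / [7]
  Insert 6 (step 8): P = [1, 2, 3, 6] / [4, 7, 8] / [5];  Q = [1, 2, 4, 8] / [3, 5, 6] / [7]
Final shape: (4, 3, 1).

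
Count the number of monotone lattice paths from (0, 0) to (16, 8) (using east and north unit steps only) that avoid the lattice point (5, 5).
Number of paths = 643743

Total paths from (0, 0) to (16, 8): C(24, 16) = 735471. Paths through (5, 5): (paths (0, 0) → (5, 5)) × (paths (5, 5) → (16, 8)) = C(10, 5) · C(14, 11) = 252 · 364 = 91728. Avoidance count = 735471 − 91728 = 643743.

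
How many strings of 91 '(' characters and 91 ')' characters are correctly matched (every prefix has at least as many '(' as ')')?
C_91 = 3935312233584004685417853572763349509774031680023800

These balanced parentheses are counted by the Catalan number C_n = (1/(n + 1)) · C(2n, n). For n = 91: C_91 = (1/92) · C(182, 91) = 362048725489728431058442528694228154899210914562189600/92 = 3935312233584004685417853572763349509774031680023800.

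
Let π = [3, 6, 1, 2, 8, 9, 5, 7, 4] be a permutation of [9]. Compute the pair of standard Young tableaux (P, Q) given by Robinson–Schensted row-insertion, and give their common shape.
P = [1, 2, 4, 7] / [3, 5, 8, 9] / [6];  Q = [1, 2, 5, 6] / [3, 4, 7, 8] / [9];  common shape = (4, 4, 1)

Row-insert the values π_1, π_2, … into P one at a time, bumping the leftmost entry strictly greater than the inserted value down to the next row. The recording tableau Q records, in position (i, j), the step at which that cell was added to P.
  Insert 3 (step 1): P = [3];  Q = [1]
  Insert 6 (step 2): P = [3, 6];  Q = [1, 2]
  Insert 1 (step 3): P = [1, 6] / [3];  Q = [1, 2] / [3]
  Insert 2 (step 4): P = [1, 2] / [3, 6];  Q = [1, 2] / [3, 4]
  Insert 8 (step 5): P = [1, 2, 8] / [3, 6];  Q = [1, 2, 5] / [3, 4]
  Insert 9 (step 6): P = [1, 2, 8, 9] / [3, 6];  Q = [1, 2, 5, 6] / [3, 4]
  Insert 5 (step 7): P = [1, 2, 5, 9] / [3, 6, 8];  Q = [1, 2, 5, 6] / [3, 4, 7]
  Insert 7 (step 8): P = [1, 2, 5, 7] / [3, 6, 8, 9];  Q = [1, 2, 5, 6] / [3, 4, 7, 8]
  Insert 4 (step 9): P = [1, 2, 4, 7] / [3, 5, 8, 9] / [6];  Q = [1, 2, 5, 6] / [3, 4, 7, 8] / [9]
Final shape: (4, 4, 1).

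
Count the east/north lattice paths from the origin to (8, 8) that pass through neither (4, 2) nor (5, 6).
Number of paths = 5850

Inclusion–exclusion. Total paths: C(16, 8) = 12870. Through P₁: C(6, 4)·C(10, 4) = 3150. Through P₂: C(11, 5)·C(5, 3) = 4620. Since P₁ is strictly southwest of P₂, a monotone path through both must visit P₁ then P₂; paths through both = C(6, 4)·C(5, 1)·C(5, 3) = 750. Avoid both = 12870 − 3150 − 4620 + 750 = 5850.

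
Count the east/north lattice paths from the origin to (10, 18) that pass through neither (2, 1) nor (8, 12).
Number of paths = 7390809

Inclusion–exclusion. Total paths: C(28, 10) = 13123110. Through P₁: C(3, 2)·C(25, 8) = 3244725. Through P₂: C(20, 8)·C(8, 2) = 3527160. Since P₁ is strictly southwest of P₂, a monotone path through both must visit P₁ then P₂; paths through both = C(3, 2)·C(17, 6)·C(8, 2) = 1039584. Avoid both = 13123110 − 3244725 − 3527160 + 1039584 = 7390809.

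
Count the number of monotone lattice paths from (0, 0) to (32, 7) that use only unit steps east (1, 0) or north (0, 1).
Number of paths = 15380937

A monotone lattice path from (0, 0) to (32, 7) consists of 32 east steps and 7 north steps in some order, so it is determined by which 32 of the 39 steps are east. The count is C(39, 32) = 15380937.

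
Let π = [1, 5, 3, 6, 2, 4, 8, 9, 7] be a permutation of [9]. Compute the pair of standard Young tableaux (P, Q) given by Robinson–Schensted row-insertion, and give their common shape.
P = [1, 2, 4, 7, 9] / [3, 6, 8] / [5];  Q = [1, 2, 4, 7, 8] / [3, 6, 9] / [5];  common shape = (5, 3, 1)

Row-insert the values π_1, π_2, … into P one at a time, bumping the leftmost entry strictly greater than the inserted value down to the next row. The recording tableau Q records, in position (i, j), the step at which that cell was added to P.
  Insert 1 (step 1): P = [1];  Q = [1]
  Insert 5 (step 2): P = [1, 5];  Q = [1, 2]
  Insert 3 (step 3): P = [1, 3] / [5];  Q = [1, 2] / [3]
  Insert 6 (step 4): P = [1, 3, 6] / [5];  Q = [1, 2, 4] / [3]
  Insert 2 (step 5): P = [1, 2, 6] / [3] / [5];  Q = [1, 2, 4] / [3] / [5]
  Insert 4 (step 6): P = [1, 2, 4] / [3, 6] / [5];  Q = [1, 2, 4] / [3, 6] / [5]
  Insert 8 (step 7): P = [1, 2, 4, 8] / [3, 6] / [5];  Q = [1, 2, 4, 7] / [3, 6] / [5]
  Insert 9 (step 8): P = [1, 2, 4, 8, 9] / [3, 6] / [5];  Q = [1, 2, 4, 7, 8] / [3, 6] / [5]
  Insert 7 (step 9): P = [1, 2, 4, 7, 9] / [3, 6, 8] / [5];  Q = [1, 2, 4, 7, 8] / [3, 6, 9] / [5]
Final shape: (5, 3, 1).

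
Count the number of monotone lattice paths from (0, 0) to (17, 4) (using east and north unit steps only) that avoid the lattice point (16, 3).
Number of paths = 4047

Total paths from (0, 0) to (17, 4): C(21, 17) = 5985. Paths through (16, 3): (paths (0, 0) → (16, 3)) × (paths (16, 3) → (17, 4)) = C(19, 16) · C(2, 1) = 969 · 2 = 1938. Avoidance count = 5985 − 1938 = 4047.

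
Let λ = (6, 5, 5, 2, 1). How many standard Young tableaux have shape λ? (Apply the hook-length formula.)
# SYT of shape (6, 5, 5, 2, 1) = 17459442

Hook-length formula: f^λ = n! / Π hook(c), product over all cells c of the Young diagram. For λ = (6, 5, 5, 2, 1), n = 19 boxes. Hook lengths by row (left-to-right, top-to-bottom): [10, 8, 6, 5, 4, 1]; [8, 6, 4, 3, 2]; [7, 5, 3, 2, 1]; [3, 1]; [1]. Product of hooks = 6967296000. So f^λ = 19! / 6967296000 = 121645100408832000 / 6967296000 = 17459442.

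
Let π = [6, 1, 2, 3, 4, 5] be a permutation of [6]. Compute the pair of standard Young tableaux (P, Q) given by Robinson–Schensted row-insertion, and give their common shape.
P = [1, 2, 3, 4, 5] / [6];  Q = [1, 3, 4, 5, 6] / [2];  common shape = (5, 1)

Row-insert the values π_1, π_2, … into P one at a time, bumping the leftmost entry strictly greater than the inserted value down to the next row. The recording tableau Q records, in position (i, j), the step at which that cell was added to P.
  Insert 6 (step 1): P = [6];  Q = [1]
  Insert 1 (step 2): P = [1] / [6];  Q = [1] / [2]
  Insert 2 (step 3): P = [1, 2] / [6];  Q = [1, 3] / [2]
  Insert 3 (step 4): P = [1, 2, 3] / [6];  Q = [1, 3, 4] / [2]
  Insert 4 (step 5): P = [1, 2, 3, 4] / [6];  Q = [1, 3, 4, 5] / [2]
  Insert 5 (step 6): P = [1, 2, 3, 4, 5] / [6];  Q = [1, 3, 4, 5, 6] / [2]
Final shape: (5, 1).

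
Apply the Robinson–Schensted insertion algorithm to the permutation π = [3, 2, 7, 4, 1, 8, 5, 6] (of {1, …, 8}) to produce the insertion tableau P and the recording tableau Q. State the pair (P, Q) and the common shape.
P = [1, 4, 5, 6] / [2, 7, 8] / [3];  Q = [1, 3, 6, 8] / [2, 4, 7] / [5];  common shape = (4, 3, 1)

Row-insert the values π_1, π_2, … into P one at a time, bumping the leftmost entry strictly greater than the inserted value down to the next row. The recording tableau Q records, in position (i, j), the step at which that cell was added to P.
  Insert 3 (step 1): P = [3];  Q = [1]
  Insert 2 (step 2): P = [2] / [3];  Q = [1] / [2]
  Insert 7 (step 3): P = [2, 7] / [3];  Q = [1, 3] / [2]
  Insert 4 (step 4): P = [2, 4] / [3, 7];  Q = [1, 3] / [2, 4]
  Insert 1 (step 5): P = [1, 4] / [2, 7] / [3];  Q = [1, 3] / [2, 4] / [5]
  Insert 8 (step 6): P = [1, 4, 8] / [2, 7] / [3];  Q = [1, 3, 6] / [2, 4] / [5]
  Insert 5 (step 7): P = [1, 4, 5] / [2, 7, 8] / [3];  Q = [1, 3, 6] / [2, 4, 7] / [5]
  Insert 6 (step 8): P = [1, 4, 5, 6] / [2, 7, 8] / [3];  Q = [1, 3, 6, 8] / [2, 4, 7] / [5]
Final shape: (4, 3, 1).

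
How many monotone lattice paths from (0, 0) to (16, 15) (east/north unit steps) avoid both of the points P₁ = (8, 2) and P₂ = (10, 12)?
Number of paths = 237314361

Inclusion–exclusion. Total paths: C(31, 16) = 300540195. Through P₁: C(10, 8)·C(21, 8) = 9157050. Through P₂: C(22, 10)·C(9, 6) = 54318264. Since P₁ is strictly southwest of P₂, a monotone path through both must visit P₁ then P₂; paths through both = C(10, 8)·C(12, 2)·C(9, 6) = 249480. Avoid both = 300540195 − 9157050 − 54318264 + 249480 = 237314361.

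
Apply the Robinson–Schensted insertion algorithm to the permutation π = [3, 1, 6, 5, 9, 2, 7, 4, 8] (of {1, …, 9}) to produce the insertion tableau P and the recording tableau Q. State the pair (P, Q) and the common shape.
P = [1, 2, 4, 8] / [3, 5, 7] / [6, 9];  Q = [1, 3, 5, 9] / [2, 4, 7] / [6, 8];  common shape = (4, 3, 2)

Row-insert the values π_1, π_2, … into P one at a time, bumping the leftmost entry strictly greater than the inserted value down to the next row. The recording tableau Q records, in position (i, j), the step at which that cell was added to P.
  Insert 3 (step 1): P = [3];  Q = [1]
  Insert 1 (step 2): P = [1] / [3];  Q = [1] / [2]
  Insert 6 (step 3): P = [1, 6] / [3];  Q = [1, 3] / [2]
  Insert 5 (step 4): P = [1, 5] / [3, 6];  Q = [1, 3] / [2, 4]
  Insert 9 (step 5): P = [1, 5, 9] / [3, 6];  Q = [1, 3, 5] / [2, 4]
  Insert 2 (step 6): P = [1, 2, 9] / [3, 5] / [6];  Q = [1, 3, 5] / [2, 4] / [6]
  Insert 7 (step 7): P = [1, 2, 7] / [3, 5, 9] / [6];  Q = [1, 3, 5] / [2, 4, 7] / [6]
  Insert 4 (step 8): P = [1, 2, 4] / [3, 5, 7] / [6, 9];  Q = [1, 3, 5] / [2, 4, 7] / [6, 8]
  Insert 8 (step 9): P = [1, 2, 4, 8] / [3, 5, 7] / [6, 9];  Q = [1, 3, 5, 9] / [2, 4, 7] / [6, 8]
Final shape: (4, 3, 2).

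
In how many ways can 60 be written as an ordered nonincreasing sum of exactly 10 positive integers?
p(60, 10 parts) = 62740

Partitions of n into exactly k parts are in bijection with partitions of n − k into at most k parts (subtract 1 from each part). So p(60, exactly 10) = p(50, parts ≤ 10). Computing via the recurrence p(m, j) = p(m, j−1) + p(m−j, j) gives 62740.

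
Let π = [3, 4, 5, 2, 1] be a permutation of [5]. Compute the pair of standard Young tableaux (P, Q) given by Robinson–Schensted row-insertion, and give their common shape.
P = [1, 4, 5] / [2] / [3];  Q = [1, 2, 3] / [4] / [5];  common shape = (3, 1, 1)

Row-insert the values π_1, π_2, … into P one at a time, bumping the leftmost entry strictly greater than the inserted value down to the next row. The recording tableau Q records, in position (i, j), the step at which that cell was added to P.
  Insert 3 (step 1): P = [3];  Q = [1]
  Insert 4 (step 2): P = [3, 4];  Q = [1, 2]
  Insert 5 (step 3): P = [3, 4, 5];  Q = [1, 2, 3]
  Insert 2 (step 4): P = [2, 4, 5] / [3];  Q = [1, 2, 3] / [4]
  Insert 1 (step 5): P = [1, 4, 5] / [2] / [3];  Q = [1, 2, 3] / [4] / [5]
Final shape: (3, 1, 1).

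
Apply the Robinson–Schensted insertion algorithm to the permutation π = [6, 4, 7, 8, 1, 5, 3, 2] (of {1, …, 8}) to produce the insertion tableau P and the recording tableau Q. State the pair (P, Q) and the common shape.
P = [1, 2, 8] / [3, 5] / [4, 7] / [6];  Q = [1, 3, 4] / [2, 6] / [5, 7] / [8];  common shape = (3, 2, 2, 1)

Row-insert the values π_1, π_2, … into P one at a time, bumping the leftmost entry strictly greater than the inserted value down to the next row. The recording tableau Q records, in position (i, j), the step at which that cell was added to P.
  Insert 6 (step 1): P = [6];  Q = [1]
  Insert 4 (step 2): P = [4] / [6];  Q = [1] / [2]
  Insert 7 (step 3): P = [4, 7] / [6];  Q = [1, 3] / [2]
  Insert 8 (step 4): P = [4, 7, 8] / [6];  Q = [1, 3, 4] / [2]
  Insert 1 (step 5): P = [1, 7, 8] / [4] / [6];  Q = [1, 3, 4] / [2] / [5]
  Insert 5 (step 6): P = [1, 5, 8] / [4, 7] / [6];  Q = [1, 3, 4] / [2, 6] / [5]
  Insert 3 (step 7): P = [1, 3, 8] / [4, 5] / [6, 7];  Q = [1, 3, 4] / [2, 6] / [5, 7]
  Insert 2 (step 8): P = [1, 2, 8] / [3, 5] / [4, 7] / [6];  Q = [1, 3, 4] / [2, 6] / [5, 7] / [8]
Final shape: (3, 2, 2, 1).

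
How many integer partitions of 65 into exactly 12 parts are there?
p(65, 12 parts) = 143948

Partitions of n into exactly k parts are in bijection with partitions of n − k into at most k parts (subtract 1 from each part). So p(65, exactly 12) = p(53, parts ≤ 12). Computing via the recurrence p(m, j) = p(m, j−1) + p(m−j, j) gives 143948.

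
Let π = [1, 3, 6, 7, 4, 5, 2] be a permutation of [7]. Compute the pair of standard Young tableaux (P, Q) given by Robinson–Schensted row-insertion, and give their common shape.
P = [1, 2, 4, 5] / [3, 7] / [6];  Q = [1, 2, 3, 4] / [5, 6] / [7];  common shape = (4, 2, 1)

Row-insert the values π_1, π_2, … into P one at a time, bumping the leftmost entry strictly greater than the inserted value down to the next row. The recording tableau Q records, in position (i, j), the step at which that cell was added to P.
  Insert 1 (step 1): P = [1];  Q = [1]
  Insert 3 (step 2): P = [1, 3];  Q = [1, 2]
  Insert 6 (step 3): P = [1, 3, 6];  Q = [1, 2, 3]
  Insert 7 (step 4): P = [1, 3, 6, 7];  Q = [1, 2, 3, 4]
  Insert 4 (step 5): P = [1, 3, 4, 7] / [6];  Q = [1, 2, 3, 4] / [5]
  Insert 5 (step 6): P = [1, 3, 4, 5] / [6, 7];  Q = [1, 2, 3, 4] / [5, 6]
  Insert 2 (step 7): P = [1, 2, 4, 5] / [3, 7] / [6];  Q = [1, 2, 3, 4] / [5, 6] / [7]
Final shape: (4, 2, 1).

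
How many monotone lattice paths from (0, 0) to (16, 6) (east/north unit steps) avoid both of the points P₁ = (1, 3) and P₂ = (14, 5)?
Number of paths = 37725

Inclusion–exclusion. Total paths: C(22, 16) = 74613. Through P₁: C(4, 1)·C(18, 15) = 3264. Through P₂: C(19, 14)·C(3, 2) = 34884. Since P₁ is strictly southwest of P₂, a monotone path through both must visit P₁ then P₂; paths through both = C(4, 1)·C(15, 13)·C(3, 2) = 1260. Avoid both = 74613 − 3264 − 34884 + 1260 = 37725.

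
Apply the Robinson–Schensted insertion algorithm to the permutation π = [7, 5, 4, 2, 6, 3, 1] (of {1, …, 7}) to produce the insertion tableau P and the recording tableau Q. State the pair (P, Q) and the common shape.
P = [1, 3] / [2, 6] / [4] / [5] / [7];  Q = [1, 5] / [2, 6] / [3] / [4] / [7];  common shape = (2, 2, 1, 1, 1)

Row-insert the values π_1, π_2, … into P one at a time, bumping the leftmost entry strictly greater than the inserted value down to the next row. The recording tableau Q records, in position (i, j), the step at which that cell was added to P.
  Insert 7 (step 1): P = [7];  Q = [1]
  Insert 5 (step 2): P = [5] / [7];  Q = [1] / [2]
  Insert 4 (step 3): P = [4] / [5] / [7];  Q = [1] / [2] / [3]
  Insert 2 (step 4): P = [2] / [4] / [5] / [7];  Q = [1] / [2] / [3] / [4]
  Insert 6 (step 5): P = [2, 6] / [4] / [5] / [7];  Q = [1, 5] / [2] / [3] / [4]
  Insert 3 (step 6): P = [2, 3] / [4, 6] / [5] / [7];  Q = [1, 5] / [2, 6] / [3] / [4]
  Insert 1 (step 7): P = [1, 3] / [2, 6] / [4] / [5] / [7];  Q = [1, 5] / [2, 6] / [3] / [4] / [7]
Final shape: (2, 2, 1, 1, 1).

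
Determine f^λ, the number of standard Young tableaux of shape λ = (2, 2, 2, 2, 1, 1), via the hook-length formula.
# SYT of shape (2, 2, 2, 2, 1, 1) = 90

Hook-length formula: f^λ = n! / Π hook(c), product over all cells c of the Young diagram. For λ = (2, 2, 2, 2, 1, 1), n = 10 boxes. Hook lengths by row (left-to-right, top-to-bottom): [7, 4]; [6, 3]; [5, 2]; [4, 1]; [2]; [1]. Product of hooks = 40320. So f^λ = 10! / 40320 = 3628800 / 40320 = 90.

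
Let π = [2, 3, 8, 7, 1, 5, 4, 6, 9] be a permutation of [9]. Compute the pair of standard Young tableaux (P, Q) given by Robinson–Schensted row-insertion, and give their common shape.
P = [1, 3, 4, 6, 9] / [2, 5] / [7] / [8];  Q = [1, 2, 3, 8, 9] / [4, 6] / [5] / [7];  common shape = (5, 2, 1, 1)

Row-insert the values π_1, π_2, … into P one at a time, bumping the leftmost entry strictly greater than the inserted value down to the next row. The recording tableau Q records, in position (i, j), the step at which that cell was added to P.
  Insert 2 (step 1): P = [2];  Q = [1]
  Insert 3 (step 2): P = [2, 3];  Q = [1, 2]
  Insert 8 (step 3): P = [2, 3, 8];  Q = [1, 2, 3]
  Insert 7 (step 4): P = [2, 3, 7] / [8];  Q = [1, 2, 3] / [4]
  Insert 1 (step 5): P = [1, 3, 7] / [2] / [8];  Q = [1, 2, 3] / [4] / [5]
  Insert 5 (step 6): P = [1, 3, 5] / [2, 7] / [8];  Q = [1, 2, 3] / [4, 6] / [5]
  Insert 4 (step 7): P = [1, 3, 4] / [2, 5] / [7] / [8];  Q = [1, 2, 3] / [4, 6] / [5] / [7]
  Insert 6 (step 8): P = [1, 3, 4, 6] / [2, 5] / [7] / [8];  Q = [1, 2, 3, 8] / [4, 6] / [5] / [7]
  Insert 9 (step 9): P = [1, 3, 4, 6, 9] / [2, 5] / [7] / [8];  Q = [1, 2, 3, 8, 9] / [4, 6] / [5] / [7]
Final shape: (5, 2, 1, 1).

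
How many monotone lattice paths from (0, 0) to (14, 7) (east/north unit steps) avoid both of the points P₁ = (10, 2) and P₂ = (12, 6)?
Number of paths = 55242

Inclusion–exclusion. Total paths: C(21, 14) = 116280. Through P₁: C(12, 10)·C(9, 4) = 8316. Through P₂: C(18, 12)·C(3, 2) = 55692. Since P₁ is strictly southwest of P₂, a monotone path through both must visit P₁ then P₂; paths through both = C(12, 10)·C(6, 2)·C(3, 2) = 2970. Avoid both = 116280 − 8316 − 55692 + 2970 = 55242.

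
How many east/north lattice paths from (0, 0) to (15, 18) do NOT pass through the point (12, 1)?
Number of paths = 1037143500

Total paths from (0, 0) to (15, 18): C(33, 15) = 1037158320. Paths through (12, 1): (paths (0, 0) → (12, 1)) × (paths (12, 1) → (15, 18)) = C(13, 12) · C(20, 3) = 13 · 1140 = 14820. Avoidance count = 1037158320 − 14820 = 1037143500.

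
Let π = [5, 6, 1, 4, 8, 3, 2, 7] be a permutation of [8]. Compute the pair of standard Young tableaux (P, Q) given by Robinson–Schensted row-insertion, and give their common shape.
P = [1, 2, 7] / [3, 6, 8] / [4] / [5];  Q = [1, 2, 5] / [3, 4, 8] / [6] / [7];  common shape = (3, 3, 1, 1)

Row-insert the values π_1, π_2, … into P one at a time, bumping the leftmost entry strictly greater than the inserted value down to the next row. The recording tableau Q records, in position (i, j), the step at which that cell was added to P.
  Insert 5 (step 1): P = [5];  Q = [1]
  Insert 6 (step 2): P = [5, 6];  Q = [1, 2]
  Insert 1 (step 3): P = [1, 6] / [5];  Q = [1, 2] / [3]
  Insert 4 (step 4): P = [1, 4] / [5, 6];  Q = [1, 2] / [3, 4]
  Insert 8 (step 5): P = [1, 4, 8] / [5, 6];  Q = [1, 2, 5] / [3, 4]
  Insert 3 (step 6): P = [1, 3, 8] / [4, 6] / [5];  Q = [1, 2, 5] / [3, 4] / [6]
  Insert 2 (step 7): P = [1, 2, 8] / [3, 6] / [4] / [5];  Q = [1, 2, 5] / [3, 4] / [6] / [7]
  Insert 7 (step 8): P = [1, 2, 7] / [3, 6, 8] / [4] / [5];  Q = [1, 2, 5] / [3, 4, 8] / [6] / [7]
Final shape: (3, 3, 1, 1).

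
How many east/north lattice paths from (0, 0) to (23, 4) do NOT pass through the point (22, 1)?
Number of paths = 17458

Total paths from (0, 0) to (23, 4): C(27, 23) = 17550. Paths through (22, 1): (paths (0, 0) → (22, 1)) × (paths (22, 1) → (23, 4)) = C(23, 22) · C(4, 1) = 23 · 4 = 92. Avoidance count = 17550 − 92 = 17458.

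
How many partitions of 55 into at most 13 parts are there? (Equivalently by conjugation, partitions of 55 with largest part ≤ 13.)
p(55, parts ≤ 13) = 220877

Use the recurrence p(n, m) = p(n, m−1) + p(n−m, m): either the largest part is < m (count p(n, m−1)) or the largest part is exactly m (remove one copy of m, count p(n−m, m)). With p(0, ·) = 1 this gives p(55, parts ≤ 13) = 220877. (By conjugating Young diagrams, this also counts partitions of 55 into at most 13 parts.)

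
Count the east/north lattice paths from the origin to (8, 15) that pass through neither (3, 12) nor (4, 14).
Number of paths = 456359

Inclusion–exclusion. Total paths: C(23, 8) = 490314. Through P₁: C(15, 3)·C(8, 5) = 25480. Through P₂: C(18, 4)·C(5, 4) = 15300. Since P₁ is strictly southwest of P₂, a monotone path through both must visit P₁ then P₂; paths through both = C(15, 3)·C(3, 1)·C(5, 4) = 6825. Avoid both = 490314 − 25480 − 15300 + 6825 = 456359.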